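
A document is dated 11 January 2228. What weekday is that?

Doomsday rule: the anchor day for the 2200s is Friday. For year 28: 28÷12 = 2 r 4, and 4÷4 = 1, so 2+4+1 = 7.
Friday + 7 ≡ Friday — that's 2228's doomsday.
In January the doomsday date is Jan 4 (2228 is a leap year (divisible by 4)).
Jan 11 is 7 days after Jan 4; 7 mod 7 = 0, so Friday + 0 = Friday.

Friday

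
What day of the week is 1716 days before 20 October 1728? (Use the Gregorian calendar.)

First find the weekday of Oct 20, 1728. Doomsday rule: the anchor day for the 1700s is Sunday. For year 28: 28÷12 = 2 r 4, and 4÷4 = 1, so 2+4+1 = 7.
Sunday + 7 ≡ Sunday — that's 1728's doomsday.
In October the doomsday date is Oct 10.
Oct 20 is 10 days after Oct 10; 10 mod 7 = 3, so Sunday + 3 = Wednesday.
1716 mod 7 = 1, so 1716 days before a Wednesday is Wednesday − 1 = Tuesday.

Tuesday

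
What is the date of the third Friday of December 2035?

December 1, 2035 is a Saturday.
The first Friday is therefore December 7 (6 days later).
The third Friday is 7 + 2×7 = December 21.

December 21, 2035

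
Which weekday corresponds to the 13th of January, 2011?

Doomsday rule: the anchor day for the 2000s is Tuesday. For year 11: 11÷12 = 0 r 11, and 11÷4 = 2, so 0+11+2 = 13.
Tuesday + 13 ≡ Monday — that's 2011's doomsday.
In January the doomsday date is Jan 3 (2011 is not a leap year).
Jan 13 is 10 days after Jan 3; 10 mod 7 = 3, so Monday + 3 = Thursday.

Thursday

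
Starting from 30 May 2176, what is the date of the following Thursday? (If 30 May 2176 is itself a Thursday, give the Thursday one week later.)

June 6, 2176

May 30, 2176 is a Thursday.
From Thursday to the next Thursday is 7 days.
May 30, 2176 + 7 = Jun 6, 2176.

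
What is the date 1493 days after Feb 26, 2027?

March 30, 2031

+365 (one year) → Feb 26, 2028 (1128 left).
+366 (one year; includes Feb 29, 2028) → Feb 26, 2029 (762 left).
+365 (one year) → Feb 26, 2030 (397 left).
Feb has 28 days: +3 → Mar 1, 2030 (394 left).
Mar has 31 days: +31 → Apr 1, 2030 (363 left).
Apr has 30 days: +30 → May 1, 2030 (333 left).
May has 31 days: +31 → Jun 1, 2030 (302 left).
Jun has 30 days: +30 → Jul 1, 2030 (272 left).
Jul has 31 days: +31 → Aug 1, 2030 (241 left).
Aug has 31 days: +31 → Sep 1, 2030 (210 left).
Sep has 30 days: +30 → Oct 1, 2030 (180 left).
Oct has 31 days: +31 → Nov 1, 2030 (149 left).
Nov has 30 days: +30 → Dec 1, 2030 (119 left).
Dec has 31 days: +31 → Jan 1, 2031 (88 left).
Jan has 31 days: +31 → Feb 1, 2031 (57 left).
Feb has 28 days: +28 → Mar 1, 2031 (29 left).
+29 → Mar 30, 2031.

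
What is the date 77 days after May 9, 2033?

May has 31 days: +23 → Jun 1, 2033 (54 left).
Jun has 30 days: +30 → Jul 1, 2033 (24 left).
+24 → Jul 25, 2033.

July 25, 2033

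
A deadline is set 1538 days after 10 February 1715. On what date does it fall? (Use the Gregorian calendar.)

April 28, 1719

+365 (one year) → Feb 10, 1716 (1173 left).
+366 (one year; includes Feb 29, 1716) → Feb 10, 1717 (807 left).
+365 (one year) → Feb 10, 1718 (442 left).
+365 (one year) → Feb 10, 1719 (77 left).
Feb has 28 days: +19 → Mar 1, 1719 (58 left).
Mar has 31 days: +31 → Apr 1, 1719 (27 left).
+27 → Apr 28, 1719.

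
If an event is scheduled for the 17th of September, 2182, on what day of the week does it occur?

Tuesday

Doomsday rule: the anchor day for the 2100s is Sunday. For year 82: 82÷12 = 6 r 10, and 10÷4 = 2, so 6+10+2 = 18.
Sunday + 18 ≡ Thursday — that's 2182's doomsday.
In September the doomsday date is Sep 5.
Sep 17 is 12 days after Sep 5; 12 mod 7 = 5, so Thursday + 5 = Tuesday.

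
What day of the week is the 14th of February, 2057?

Doomsday rule: the anchor day for the 2000s is Tuesday. For year 57: 57÷12 = 4 r 9, and 9÷4 = 2, so 4+9+2 = 15.
Tuesday + 15 ≡ Wednesday — that's 2057's doomsday.
In February the doomsday date is Feb 28 (2057 is not a leap year).
Feb 14 is 14 days before Feb 28; 14 mod 7 = 0, so Wednesday − 0 = Wednesday.

Wednesday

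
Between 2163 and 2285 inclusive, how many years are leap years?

Multiples of 4 in [2163,2285]: 31.
Of those, multiples of 100: 1 (not leap unless ÷400).
Multiples of 400: 0.
Leap years = 31 − 1 + 0 = 30.

30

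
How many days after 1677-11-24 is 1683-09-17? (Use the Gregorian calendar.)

Nov 24, 1677 → Nov 24, 1678: 365 days.
Nov 24, 1678 → Nov 24, 1679: 365 days.
Nov 24, 1679 → Nov 24, 1680: 366 days (Feb 29, 1680 is in that span).
Nov 24, 1680 → Nov 24, 1681: 365 days.
Nov 24, 1681 → Nov 24, 1682: 365 days.
Nov 24, 1682 → Dec 24, 1682: 30 days (November has 30).
Dec 24, 1682 → Jan 24, 1683: 31 days (December has 31).
Jan 24, 1683 → Feb 24, 1683: 31 days (January has 31).
Feb 24, 1683 → Mar 24, 1683: 28 days (February has 28).
Mar 24, 1683 → Apr 24, 1683: 31 days (March has 31).
Apr 24, 1683 → May 24, 1683: 30 days (April has 30).
May 24, 1683 → Jun 24, 1683: 31 days (May has 31).
Jun 24, 1683 → Jul 24, 1683: 30 days (June has 30).
Jul 24, 1683 → Aug 24, 1683: 31 days (July has 31).
Aug 24, 1683 → Sep 17, 1683: 24 days.
Total: 2123 days.

2123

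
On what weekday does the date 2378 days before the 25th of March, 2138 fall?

Mar 25, 2138 is a Tuesday.
2378 mod 7 = 5, so 2378 days before a Tuesday is Tuesday − 5 = Thursday.

Thursday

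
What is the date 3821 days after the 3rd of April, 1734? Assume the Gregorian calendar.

September 18, 1744

+365 (one year) → Apr 3, 1735 (3456 left).
+366 (one year; includes Feb 29, 1736) → Apr 3, 1736 (3090 left).
+365 (one year) → Apr 3, 1737 (2725 left).
+365 (one year) → Apr 3, 1738 (2360 left).
+365 (one year) → Apr 3, 1739 (1995 left).
+366 (one year; includes Feb 29, 1740) → Apr 3, 1740 (1629 left).
+365 (one year) → Apr 3, 1741 (1264 left).
+365 (one year) → Apr 3, 1742 (899 left).
+365 (one year) → Apr 3, 1743 (534 left).
+366 (one year; includes Feb 29, 1744) → Apr 3, 1744 (168 left).
Apr has 30 days: +28 → May 1, 1744 (140 left).
May has 31 days: +31 → Jun 1, 1744 (109 left).
Jun has 30 days: +30 → Jul 1, 1744 (79 left).
Jul has 31 days: +31 → Aug 1, 1744 (48 left).
Aug has 31 days: +31 → Sep 1, 1744 (17 left).
+17 → Sep 18, 1744.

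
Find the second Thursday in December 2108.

December 13, 2108

December 1, 2108 is a Saturday.
The first Thursday is therefore December 6 (5 days later).
The second Thursday is 6 + 1×7 = December 13.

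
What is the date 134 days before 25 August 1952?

April 13, 1952

−25 → Jul 31, 1952 (end of Jul, 31 days; 109 left).
−31 → Jun 30, 1952 (end of Jun, 30 days; 78 left).
−30 → May 31, 1952 (end of May, 31 days; 48 left).
−31 → Apr 30, 1952 (end of Apr, 30 days; 17 left).
−17 → Apr 13, 1952.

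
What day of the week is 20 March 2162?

Saturday

Doomsday rule: the anchor day for the 2100s is Sunday. For year 62: 62÷12 = 5 r 2, and 2÷4 = 0, so 5+2+0 = 7.
Sunday + 7 ≡ Sunday — that's 2162's doomsday.
In March the doomsday date is Mar 14.
Mar 20 is 6 days after Mar 14; 6 mod 7 = 6, so Sunday + 6 = Saturday.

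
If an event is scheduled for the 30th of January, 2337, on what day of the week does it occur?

Saturday

Doomsday rule: the anchor day for the 2300s is Wednesday. For year 37: 37÷12 = 3 r 1, and 1÷4 = 0, so 3+1+0 = 4.
Wednesday + 4 ≡ Sunday — that's 2337's doomsday.
In January the doomsday date is Jan 3 (2337 is not a leap year).
Jan 30 is 27 days after Jan 3; 27 mod 7 = 6, so Sunday + 6 = Saturday.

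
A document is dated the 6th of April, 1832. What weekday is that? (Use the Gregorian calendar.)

Friday

Doomsday rule: the anchor day for the 1800s is Friday. For year 32: 32÷12 = 2 r 8, and 8÷4 = 2, so 2+8+2 = 12.
Friday + 12 ≡ Wednesday — that's 1832's doomsday.
In April the doomsday date is Apr 4.
Apr 6 is 2 days after Apr 4; 2 mod 7 = 2, so Wednesday + 2 = Friday.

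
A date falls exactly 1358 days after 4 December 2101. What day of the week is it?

Dec 4, 2101 is a Sunday.
1358 mod 7 = 0, so 1358 days after a Sunday is Sunday + 0 = Sunday.

Sunday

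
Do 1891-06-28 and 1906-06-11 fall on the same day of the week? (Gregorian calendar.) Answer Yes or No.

From Jun 28, 1891 to Jun 11, 1906 is 5461 days.
5461 mod 7 = 1, so they are different weekdays.
(Jun 28, 1891 is a Sunday; Jun 11, 1906 is a Monday.)

No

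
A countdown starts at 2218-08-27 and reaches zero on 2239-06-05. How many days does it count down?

Aug 27, 2218 → Aug 27, 2219: 365 days.
Aug 27, 2219 → Aug 27, 2220: 366 days (Feb 29, 2220 is in that span).
Aug 27, 2220 → Aug 27, 2221: 365 days.
Aug 27, 2221 → Aug 27, 2222: 365 days.
Aug 27, 2222 → Aug 27, 2223: 365 days.
Aug 27, 2223 → Aug 27, 2224: 366 days (Feb 29, 2224 is in that span).
Aug 27, 2224 → Aug 27, 2225: 365 days.
Aug 27, 2225 → Aug 27, 2226: 365 days.
Aug 27, 2226 → Aug 27, 2227: 365 days.
Aug 27, 2227 → Aug 27, 2228: 366 days (Feb 29, 2228 is in that span).
Aug 27, 2228 → Aug 27, 2229: 365 days.
Aug 27, 2229 → Aug 27, 2230: 365 days.
Aug 27, 2230 → Aug 27, 2231: 365 days.
Aug 27, 2231 → Aug 27, 2232: 366 days (Feb 29, 2232 is in that span).
Aug 27, 2232 → Aug 27, 2233: 365 days.
Aug 27, 2233 → Aug 27, 2234: 365 days.
Aug 27, 2234 → Aug 27, 2235: 365 days.
Aug 27, 2235 → Aug 27, 2236: 366 days (Feb 29, 2236 is in that span).
Aug 27, 2236 → Aug 27, 2237: 365 days.
Aug 27, 2237 → Aug 27, 2238: 365 days.
Aug 27, 2238 → Sep 27, 2238: 31 days (August has 31).
Sep 27, 2238 → Oct 27, 2238: 30 days (September has 30).
Oct 27, 2238 → Nov 27, 2238: 31 days (October has 31).
Nov 27, 2238 → Dec 27, 2238: 30 days (November has 30).
Dec 27, 2238 → Jan 27, 2239: 31 days (December has 31).
Jan 27, 2239 → Feb 27, 2239: 31 days (January has 31).
Feb 27, 2239 → Mar 27, 2239: 28 days (February has 28).
Mar 27, 2239 → Apr 27, 2239: 31 days (March has 31).
Apr 27, 2239 → May 27, 2239: 30 days (April has 30).
May 27, 2239 → Jun 5, 2239: 9 days.
Total: 7587 days.

7587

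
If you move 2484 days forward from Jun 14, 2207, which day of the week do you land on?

Saturday

Jun 14, 2207 is a Sunday.
2484 mod 7 = 6, so 2484 days after a Sunday is Sunday + 6 = Saturday.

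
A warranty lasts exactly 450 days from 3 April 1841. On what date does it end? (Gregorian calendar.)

June 27, 1842

+365 (one year) → Apr 3, 1842 (85 left).
Apr has 30 days: +28 → May 1, 1842 (57 left).
May has 31 days: +31 → Jun 1, 1842 (26 left).
+26 → Jun 27, 1842.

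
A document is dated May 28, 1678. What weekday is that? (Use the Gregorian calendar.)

Saturday

Doomsday rule: the anchor day for the 1600s is Tuesday. For year 78: 78÷12 = 6 r 6, and 6÷4 = 1, so 6+6+1 = 13.
Tuesday + 13 ≡ Monday — that's 1678's doomsday.
In May the doomsday date is May 9.
May 28 is 19 days after May 9; 19 mod 7 = 5, so Monday + 5 = Saturday.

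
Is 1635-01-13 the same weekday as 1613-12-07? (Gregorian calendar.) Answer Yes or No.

Yes

From Dec 7, 1613 to Jan 13, 1635 is 7707 days.
7707 mod 7 = 0, so they are the same weekday.
(Dec 7, 1613 is a Saturday; Jan 13, 1635 is a Saturday.)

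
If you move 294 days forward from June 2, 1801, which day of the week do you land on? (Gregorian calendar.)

Tuesday

Jun 2, 1801 is a Tuesday.
294 mod 7 = 0, so 294 days after a Tuesday is Tuesday + 0 = Tuesday.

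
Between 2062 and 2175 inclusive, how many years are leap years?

27

Multiples of 4 in [2062,2175]: 28.
Of those, multiples of 100: 1 (not leap unless ÷400).
Multiples of 400: 0.
Leap years = 28 − 1 + 0 = 27.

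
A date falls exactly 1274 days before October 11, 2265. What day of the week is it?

Wednesday

Oct 11, 2265 is a Wednesday.
1274 mod 7 = 0, so 1274 days before a Wednesday is Wednesday − 0 = Wednesday.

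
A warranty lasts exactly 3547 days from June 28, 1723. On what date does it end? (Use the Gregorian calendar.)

March 14, 1733

+366 (one year; includes Feb 29, 1724) → Jun 28, 1724 (3181 left).
+365 (one year) → Jun 28, 1725 (2816 left).
+365 (one year) → Jun 28, 1726 (2451 left).
+365 (one year) → Jun 28, 1727 (2086 left).
+366 (one year; includes Feb 29, 1728) → Jun 28, 1728 (1720 left).
+365 (one year) → Jun 28, 1729 (1355 left).
+365 (one year) → Jun 28, 1730 (990 left).
+365 (one year) → Jun 28, 1731 (625 left).
+366 (one year; includes Feb 29, 1732) → Jun 28, 1732 (259 left).
Jun has 30 days: +3 → Jul 1, 1732 (256 left).
Jul has 31 days: +31 → Aug 1, 1732 (225 left).
Aug has 31 days: +31 → Sep 1, 1732 (194 left).
Sep has 30 days: +30 → Oct 1, 1732 (164 left).
Oct has 31 days: +31 → Nov 1, 1732 (133 left).
Nov has 30 days: +30 → Dec 1, 1732 (103 left).
Dec has 31 days: +31 → Jan 1, 1733 (72 left).
Jan has 31 days: +31 → Feb 1, 1733 (41 left).
Feb has 28 days: +28 → Mar 1, 1733 (13 left).
+13 → Mar 14, 1733.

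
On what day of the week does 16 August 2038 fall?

Monday

Doomsday rule: the anchor day for the 2000s is Tuesday. For year 38: 38÷12 = 3 r 2, and 2÷4 = 0, so 3+2+0 = 5.
Tuesday + 5 ≡ Sunday — that's 2038's doomsday.
In August the doomsday date is Aug 8.
Aug 16 is 8 days after Aug 8; 8 mod 7 = 1, so Sunday + 1 = Monday.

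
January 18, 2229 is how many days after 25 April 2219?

Apr 25, 2219 → Apr 25, 2220: 366 days (Feb 29, 2220 is in that span).
Apr 25, 2220 → Apr 25, 2221: 365 days.
Apr 25, 2221 → Apr 25, 2222: 365 days.
Apr 25, 2222 → Apr 25, 2223: 365 days.
Apr 25, 2223 → Apr 25, 2224: 366 days (Feb 29, 2224 is in that span).
Apr 25, 2224 → Apr 25, 2225: 365 days.
Apr 25, 2225 → Apr 25, 2226: 365 days.
Apr 25, 2226 → Apr 25, 2227: 365 days.
Apr 25, 2227 → Apr 25, 2228: 366 days (Feb 29, 2228 is in that span).
Apr 25, 2228 → May 25, 2228: 30 days (April has 30).
May 25, 2228 → Jun 25, 2228: 31 days (May has 31).
Jun 25, 2228 → Jul 25, 2228: 30 days (June has 30).
Jul 25, 2228 → Aug 25, 2228: 31 days (July has 31).
Aug 25, 2228 → Sep 25, 2228: 31 days (August has 31).
Sep 25, 2228 → Oct 25, 2228: 30 days (September has 30).
Oct 25, 2228 → Nov 25, 2228: 31 days (October has 31).
Nov 25, 2228 → Dec 25, 2228: 30 days (November has 30).
Dec 25, 2228 → Jan 18, 2229: 24 days.
Total: 3556 days.

3556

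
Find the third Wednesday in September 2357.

September 18, 2357

September 1, 2357 is a Sunday.
The first Wednesday is therefore September 4 (3 days later).
The third Wednesday is 4 + 2×7 = September 18.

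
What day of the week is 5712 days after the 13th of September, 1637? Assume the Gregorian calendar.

Sep 13, 1637 is a Sunday.
5712 mod 7 = 0, so 5712 days after a Sunday is Sunday + 0 = Sunday.

Sunday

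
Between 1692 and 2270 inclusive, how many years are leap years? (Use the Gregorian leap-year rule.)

140

Multiples of 4 in [1692,2270]: 145.
Of those, multiples of 100: 6 (not leap unless ÷400).
Multiples of 400: 1.
Leap years = 145 − 6 + 1 = 140.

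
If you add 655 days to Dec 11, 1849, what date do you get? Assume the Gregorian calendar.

September 27, 1851

+365 (one year) → Dec 11, 1850 (290 left).
Dec has 31 days: +21 → Jan 1, 1851 (269 left).
Jan has 31 days: +31 → Feb 1, 1851 (238 left).
Feb has 28 days: +28 → Mar 1, 1851 (210 left).
Mar has 31 days: +31 → Apr 1, 1851 (179 left).
Apr has 30 days: +30 → May 1, 1851 (149 left).
May has 31 days: +31 → Jun 1, 1851 (118 left).
Jun has 30 days: +30 → Jul 1, 1851 (88 left).
Jul has 31 days: +31 → Aug 1, 1851 (57 left).
Aug has 31 days: +31 → Sep 1, 1851 (26 left).
+26 → Sep 27, 1851.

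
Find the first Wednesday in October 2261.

October 2, 2261

October 1, 2261 is a Tuesday.
The first Wednesday is therefore October 2 (1 days later).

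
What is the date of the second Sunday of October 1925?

October 1, 1925 is a Thursday.
The first Sunday is therefore October 4 (3 days later).
The second Sunday is 4 + 1×7 = October 11.

October 11, 1925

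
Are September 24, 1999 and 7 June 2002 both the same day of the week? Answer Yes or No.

Yes

From Sep 24, 1999 to Jun 7, 2002 is 987 days.
987 mod 7 = 0, so they are the same weekday.
(Sep 24, 1999 is a Friday; Jun 7, 2002 is a Friday.)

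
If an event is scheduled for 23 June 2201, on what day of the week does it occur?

Tuesday

January 1, 2201 is a Thursday.
Jan 1, 2201 → Feb 1, 2201: 31 days (January has 31).
Feb 1, 2201 → Mar 1, 2201: 28 days (February has 28).
Mar 1, 2201 → Apr 1, 2201: 31 days (March has 31).
Apr 1, 2201 → May 1, 2201: 30 days (April has 30).
May 1, 2201 → Jun 1, 2201: 31 days (May has 31).
Jun 1, 2201 → Jun 23, 2201: 22 days.
Total: 173 days.
173 mod 7 = 5, so Thursday + 5 = Tuesday.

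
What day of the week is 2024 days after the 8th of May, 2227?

Wednesday

May 8, 2227 is a Tuesday.
2024 mod 7 = 1, so 2024 days after a Tuesday is Tuesday + 1 = Wednesday.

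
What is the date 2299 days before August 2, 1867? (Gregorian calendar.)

April 16, 1861

−365 (one year) → Aug 2, 1866 (1934 left).
−365 (one year) → Aug 2, 1865 (1569 left).
−365 (one year) → Aug 2, 1864 (1204 left).
−366 (one year; includes Feb 29, 1864) → Aug 2, 1863 (838 left).
−365 (one year) → Aug 2, 1862 (473 left).
−365 (one year) → Aug 2, 1861 (108 left).
−2 → Jul 31, 1861 (end of Jul, 31 days; 106 left).
−31 → Jun 30, 1861 (end of Jun, 30 days; 75 left).
−30 → May 31, 1861 (end of May, 31 days; 45 left).
−31 → Apr 30, 1861 (end of Apr, 30 days; 14 left).
−14 → Apr 16, 1861.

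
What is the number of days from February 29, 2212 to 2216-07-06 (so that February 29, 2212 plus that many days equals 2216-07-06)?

Feb 29, 2212 → Mar 1, 2213: 366 days.
Mar 1, 2213 → Mar 1, 2214: 365 days.
Mar 1, 2214 → Mar 1, 2215: 365 days.
Mar 1, 2215 → Mar 1, 2216: 366 days (Feb 29, 2216 is in that span).
Mar 1, 2216 → Apr 1, 2216: 31 days (March has 31).
Apr 1, 2216 → May 1, 2216: 30 days (April has 30).
May 1, 2216 → Jun 1, 2216: 31 days (May has 31).
Jun 1, 2216 → Jul 1, 2216: 30 days (June has 30).
Jul 1, 2216 → Jul 6, 2216: 5 days.
Total: 1589 days.

1589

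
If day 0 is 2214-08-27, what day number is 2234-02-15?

Aug 27, 2214 → Aug 27, 2215: 365 days.
Aug 27, 2215 → Aug 27, 2216: 366 days (Feb 29, 2216 is in that span).
Aug 27, 2216 → Aug 27, 2217: 365 days.
Aug 27, 2217 → Aug 27, 2218: 365 days.
Aug 27, 2218 → Aug 27, 2219: 365 days.
Aug 27, 2219 → Aug 27, 2220: 366 days (Feb 29, 2220 is in that span).
Aug 27, 2220 → Aug 27, 2221: 365 days.
Aug 27, 2221 → Aug 27, 2222: 365 days.
Aug 27, 2222 → Aug 27, 2223: 365 days.
Aug 27, 2223 → Aug 27, 2224: 366 days (Feb 29, 2224 is in that span).
Aug 27, 2224 → Aug 27, 2225: 365 days.
Aug 27, 2225 → Aug 27, 2226: 365 days.
Aug 27, 2226 → Aug 27, 2227: 365 days.
Aug 27, 2227 → Aug 27, 2228: 366 days (Feb 29, 2228 is in that span).
Aug 27, 2228 → Aug 27, 2229: 365 days.
Aug 27, 2229 → Aug 27, 2230: 365 days.
Aug 27, 2230 → Aug 27, 2231: 365 days.
Aug 27, 2231 → Aug 27, 2232: 366 days (Feb 29, 2232 is in that span).
Aug 27, 2232 → Aug 27, 2233: 365 days.
Aug 27, 2233 → Sep 27, 2233: 31 days (August has 31).
Sep 27, 2233 → Oct 27, 2233: 30 days (September has 30).
Oct 27, 2233 → Nov 27, 2233: 31 days (October has 31).
Nov 27, 2233 → Dec 27, 2233: 30 days (November has 30).
Dec 27, 2233 → Jan 27, 2234: 31 days (December has 31).
Jan 27, 2234 → Feb 15, 2234: 19 days.
Total: 7112 days.

7112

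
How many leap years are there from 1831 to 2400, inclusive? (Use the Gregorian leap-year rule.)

139

Multiples of 4 in [1831,2400]: 143.
Of those, multiples of 100: 6 (not leap unless ÷400).
Multiples of 400: 2.
Leap years = 143 − 6 + 2 = 139.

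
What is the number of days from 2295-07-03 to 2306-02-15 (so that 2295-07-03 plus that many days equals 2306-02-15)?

Jul 3, 2295 → Jul 3, 2296: 366 days (Feb 29, 2296 is in that span).
Jul 3, 2296 → Jul 3, 2297: 365 days.
Jul 3, 2297 → Jul 3, 2298: 365 days.
Jul 3, 2298 → Jul 3, 2299: 365 days.
Jul 3, 2299 → Jul 3, 2300: 365 days.
Jul 3, 2300 → Jul 3, 2301: 365 days.
Jul 3, 2301 → Jul 3, 2302: 365 days.
Jul 3, 2302 → Jul 3, 2303: 365 days.
Jul 3, 2303 → Jul 3, 2304: 366 days (Feb 29, 2304 is in that span).
Jul 3, 2304 → Jul 3, 2305: 365 days.
Jul 3, 2305 → Aug 3, 2305: 31 days (July has 31).
Aug 3, 2305 → Sep 3, 2305: 31 days (August has 31).
Sep 3, 2305 → Oct 3, 2305: 30 days (September has 30).
Oct 3, 2305 → Nov 3, 2305: 31 days (October has 31).
Nov 3, 2305 → Dec 3, 2305: 30 days (November has 30).
Dec 3, 2305 → Jan 3, 2306: 31 days (December has 31).
Jan 3, 2306 → Feb 3, 2306: 31 days (January has 31).
Feb 3, 2306 → Feb 15, 2306: 12 days.
Total: 3879 days.

3879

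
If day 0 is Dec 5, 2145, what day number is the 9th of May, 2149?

1251

Dec 5, 2145 → Dec 5, 2146: 365 days.
Dec 5, 2146 → Dec 5, 2147: 365 days.
Dec 5, 2147 → Dec 5, 2148: 366 days (Feb 29, 2148 is in that span).
Dec 5, 2148 → Jan 5, 2149: 31 days (December has 31).
Jan 5, 2149 → Feb 5, 2149: 31 days (January has 31).
Feb 5, 2149 → Mar 5, 2149: 28 days (February has 28).
Mar 5, 2149 → Apr 5, 2149: 31 days (March has 31).
Apr 5, 2149 → May 5, 2149: 30 days (April has 30).
May 5, 2149 → May 9, 2149: 4 days.
Total: 1251 days.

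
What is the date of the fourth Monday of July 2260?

July 1, 2260 is a Sunday.
The first Monday is therefore July 2 (1 days later).
The fourth Monday is 2 + 3×7 = July 23.

July 23, 2260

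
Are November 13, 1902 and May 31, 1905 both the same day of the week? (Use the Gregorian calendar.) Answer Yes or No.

From Nov 13, 1902 to May 31, 1905 is 930 days.
930 mod 7 = 6, so they are different weekdays.
(Nov 13, 1902 is a Thursday; May 31, 1905 is a Wednesday.)

No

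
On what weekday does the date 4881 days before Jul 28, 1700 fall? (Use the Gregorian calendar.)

First find the weekday of Jul 28, 1700. Doomsday rule: the anchor day for the 1700s is Sunday. For year 00: 0÷12 = 0 r 0, and 0÷4 = 0, so 0+0+0 = 0.
Sunday + 0 ≡ Sunday — that's 1700's doomsday.
In July the doomsday date is Jul 11.
Jul 28 is 17 days after Jul 11; 17 mod 7 = 3, so Sunday + 3 = Wednesday.
4881 mod 7 = 2, so 4881 days before a Wednesday is Wednesday − 2 = Monday.

Monday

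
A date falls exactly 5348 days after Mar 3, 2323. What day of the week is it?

First find the weekday of Mar 3, 2323. Doomsday rule: the anchor day for the 2300s is Wednesday. For year 23: 23÷12 = 1 r 11, and 11÷4 = 2, so 1+11+2 = 14.
Wednesday + 14 ≡ Wednesday — that's 2323's doomsday.
In March the doomsday date is Mar 14.
Mar 3 is 11 days before Mar 14; 11 mod 7 = 4, so Wednesday − 4 = Saturday.
5348 mod 7 = 0, so 5348 days after a Saturday is Saturday + 0 = Saturday.

Saturday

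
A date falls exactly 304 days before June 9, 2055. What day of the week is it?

Sunday

Jun 9, 2055 is a Wednesday.
304 mod 7 = 3, so 304 days before a Wednesday is Wednesday − 3 = Sunday.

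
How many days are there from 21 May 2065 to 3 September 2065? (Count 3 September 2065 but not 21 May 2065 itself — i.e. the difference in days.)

105

May 21, 2065 → Jun 21, 2065: 31 days (May has 31).
Jun 21, 2065 → Jul 21, 2065: 30 days (June has 30).
Jul 21, 2065 → Aug 21, 2065: 31 days (July has 31).
Aug 21, 2065 → Sep 3, 2065: 13 days.
Total: 105 days.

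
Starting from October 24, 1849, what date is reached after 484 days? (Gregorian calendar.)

+365 (one year) → Oct 24, 1850 (119 left).
Oct has 31 days: +8 → Nov 1, 1850 (111 left).
Nov has 30 days: +30 → Dec 1, 1850 (81 left).
Dec has 31 days: +31 → Jan 1, 1851 (50 left).
Jan has 31 days: +31 → Feb 1, 1851 (19 left).
+19 → Feb 20, 1851.

February 20, 1851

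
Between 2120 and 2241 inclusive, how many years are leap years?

Multiples of 4 in [2120,2241]: 31.
Of those, multiples of 100: 1 (not leap unless ÷400).
Multiples of 400: 0.
Leap years = 31 − 1 + 0 = 30.

30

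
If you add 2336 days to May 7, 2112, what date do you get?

+365 (one year) → May 7, 2113 (1971 left).
+365 (one year) → May 7, 2114 (1606 left).
+365 (one year) → May 7, 2115 (1241 left).
+366 (one year; includes Feb 29, 2116) → May 7, 2116 (875 left).
+365 (one year) → May 7, 2117 (510 left).
+365 (one year) → May 7, 2118 (145 left).
May has 31 days: +25 → Jun 1, 2118 (120 left).
Jun has 30 days: +30 → Jul 1, 2118 (90 left).
Jul has 31 days: +31 → Aug 1, 2118 (59 left).
Aug has 31 days: +31 → Sep 1, 2118 (28 left).
+28 → Sep 29, 2118.

September 29, 2118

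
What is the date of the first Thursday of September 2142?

September 6, 2142

September 1, 2142 is a Saturday.
The first Thursday is therefore September 6 (5 days later).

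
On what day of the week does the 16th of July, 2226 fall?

Doomsday rule: the anchor day for the 2200s is Friday. For year 26: 26÷12 = 2 r 2, and 2÷4 = 0, so 2+2+0 = 4.
Friday + 4 ≡ Tuesday — that's 2226's doomsday.
In July the doomsday date is Jul 11.
Jul 16 is 5 days after Jul 11; 5 mod 7 = 5, so Tuesday + 5 = Sunday.

Sunday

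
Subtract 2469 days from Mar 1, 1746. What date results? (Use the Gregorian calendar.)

−365 (one year) → Mar 1, 1745 (2104 left).
−365 (one year) → Mar 1, 1744 (1739 left).
−366 (one year; includes Feb 29, 1744) → Mar 1, 1743 (1373 left).
−365 (one year) → Mar 1, 1742 (1008 left).
−365 (one year) → Mar 1, 1741 (643 left).
−365 (one year) → Mar 1, 1740 (278 left).
−1 → Feb 29, 1740 (end of Feb, 29 days; 277 left).
−29 → Jan 31, 1740 (end of Jan, 31 days; 248 left).
−31 → Dec 31, 1739 (end of Dec, 31 days; 217 left).
−31 → Nov 30, 1739 (end of Nov, 30 days; 186 left).
−30 → Oct 31, 1739 (end of Oct, 31 days; 156 left).
−31 → Sep 30, 1739 (end of Sep, 30 days; 125 left).
−30 → Aug 31, 1739 (end of Aug, 31 days; 95 left).
−31 → Jul 31, 1739 (end of Jul, 31 days; 64 left).
−31 → Jun 30, 1739 (end of Jun, 30 days; 33 left).
−30 → May 31, 1739 (end of May, 31 days; 3 left).
−3 → May 28, 1739.

May 28, 1739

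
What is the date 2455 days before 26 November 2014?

March 7, 2008

−365 (one year) → Nov 26, 2013 (2090 left).
−365 (one year) → Nov 26, 2012 (1725 left).
−366 (one year; includes Feb 29, 2012) → Nov 26, 2011 (1359 left).
−365 (one year) → Nov 26, 2010 (994 left).
−365 (one year) → Nov 26, 2009 (629 left).
−365 (one year) → Nov 26, 2008 (264 left).
−26 → Oct 31, 2008 (end of Oct, 31 days; 238 left).
−31 → Sep 30, 2008 (end of Sep, 30 days; 207 left).
−30 → Aug 31, 2008 (end of Aug, 31 days; 177 left).
−31 → Jul 31, 2008 (end of Jul, 31 days; 146 left).
−31 → Jun 30, 2008 (end of Jun, 30 days; 115 left).
−30 → May 31, 2008 (end of May, 31 days; 85 left).
−31 → Apr 30, 2008 (end of Apr, 30 days; 54 left).
−30 → Mar 31, 2008 (end of Mar, 31 days; 24 left).
−24 → Mar 7, 2008.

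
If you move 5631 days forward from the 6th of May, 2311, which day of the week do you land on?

First find the weekday of May 6, 2311. Doomsday rule: the anchor day for the 2300s is Wednesday. For year 11: 11÷12 = 0 r 11, and 11÷4 = 2, so 0+11+2 = 13.
Wednesday + 13 ≡ Tuesday — that's 2311's doomsday.
In May the doomsday date is May 9.
May 6 is 3 days before May 9; 3 mod 7 = 3, so Tuesday − 3 = Saturday.
5631 mod 7 = 3, so 5631 days after a Saturday is Saturday + 3 = Tuesday.

Tuesday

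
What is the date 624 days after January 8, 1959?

+365 (one year) → Jan 8, 1960 (259 left).
Jan has 31 days: +24 → Feb 1, 1960 (235 left).
Feb has 29 days: +29 → Mar 1, 1960 (206 left).
Mar has 31 days: +31 → Apr 1, 1960 (175 left).
Apr has 30 days: +30 → May 1, 1960 (145 left).
May has 31 days: +31 → Jun 1, 1960 (114 left).
Jun has 30 days: +30 → Jul 1, 1960 (84 left).
Jul has 31 days: +31 → Aug 1, 1960 (53 left).
Aug has 31 days: +31 → Sep 1, 1960 (22 left).
+22 → Sep 23, 1960.

September 23, 1960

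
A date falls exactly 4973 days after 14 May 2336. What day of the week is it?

Sunday

First find the weekday of May 14, 2336. Doomsday rule: the anchor day for the 2300s is Wednesday. For year 36: 36÷12 = 3 r 0, and 0÷4 = 0, so 3+0+0 = 3.
Wednesday + 3 ≡ Saturday — that's 2336's doomsday.
In May the doomsday date is May 9.
May 14 is 5 days after May 9; 5 mod 7 = 5, so Saturday + 5 = Thursday.
4973 mod 7 = 3, so 4973 days after a Thursday is Thursday + 3 = Sunday.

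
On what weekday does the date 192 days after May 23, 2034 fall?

Friday

First find the weekday of May 23, 2034. Doomsday rule: the anchor day for the 2000s is Tuesday. For year 34: 34÷12 = 2 r 10, and 10÷4 = 2, so 2+10+2 = 14.
Tuesday + 14 ≡ Tuesday — that's 2034's doomsday.
In May the doomsday date is May 9.
May 23 is 14 days after May 9; 14 mod 7 = 0, so Tuesday + 0 = Tuesday.
192 mod 7 = 3, so 192 days after a Tuesday is Tuesday + 3 = Friday.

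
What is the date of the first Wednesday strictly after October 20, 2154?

October 23, 2154

Oct 20, 2154 is a Sunday.
From Sunday to the next Wednesday is 3 days.
Oct 20, 2154 + 3 = Oct 23, 2154.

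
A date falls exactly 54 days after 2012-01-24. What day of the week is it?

Jan 24, 2012 is a Tuesday.
54 mod 7 = 5, so 54 days after a Tuesday is Tuesday + 5 = Sunday.

Sunday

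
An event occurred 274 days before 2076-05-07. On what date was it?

−7 → Apr 30, 2076 (end of Apr, 30 days; 267 left).
−30 → Mar 31, 2076 (end of Mar, 31 days; 237 left).
−31 → Feb 29, 2076 (end of Feb, 29 days; 206 left).
−29 → Jan 31, 2076 (end of Jan, 31 days; 177 left).
−31 → Dec 31, 2075 (end of Dec, 31 days; 146 left).
−31 → Nov 30, 2075 (end of Nov, 30 days; 115 left).
−30 → Oct 31, 2075 (end of Oct, 31 days; 85 left).
−31 → Sep 30, 2075 (end of Sep, 30 days; 54 left).
−30 → Aug 31, 2075 (end of Aug, 31 days; 24 left).
−24 → Aug 7, 2075.

August 7, 2075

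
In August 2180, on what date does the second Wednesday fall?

August 9, 2180

August 1, 2180 is a Tuesday.
The first Wednesday is therefore August 2 (1 days later).
The second Wednesday is 2 + 1×7 = August 9.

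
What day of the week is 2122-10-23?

Doomsday rule: the anchor day for the 2100s is Sunday. For year 22: 22÷12 = 1 r 10, and 10÷4 = 2, so 1+10+2 = 13.
Sunday + 13 ≡ Saturday — that's 2122's doomsday.
In October the doomsday date is Oct 10.
Oct 23 is 13 days after Oct 10; 13 mod 7 = 6, so Saturday + 6 = Friday.

Friday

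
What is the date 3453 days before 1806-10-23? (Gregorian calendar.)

−365 (one year) → Oct 23, 1805 (3088 left).
−365 (one year) → Oct 23, 1804 (2723 left).
−366 (one year; includes Feb 29, 1804) → Oct 23, 1803 (2357 left).
−365 (one year) → Oct 23, 1802 (1992 left).
−365 (one year) → Oct 23, 1801 (1627 left).
−365 (one year) → Oct 23, 1800 (1262 left).
−365 (one year) → Oct 23, 1799 (897 left).
−365 (one year) → Oct 23, 1798 (532 left).
−365 (one year) → Oct 23, 1797 (167 left).
−23 → Sep 30, 1797 (end of Sep, 30 days; 144 left).
−30 → Aug 31, 1797 (end of Aug, 31 days; 114 left).
−31 → Jul 31, 1797 (end of Jul, 31 days; 83 left).
−31 → Jun 30, 1797 (end of Jun, 30 days; 52 left).
−30 → May 31, 1797 (end of May, 31 days; 22 left).
−22 → May 9, 1797.

May 9, 1797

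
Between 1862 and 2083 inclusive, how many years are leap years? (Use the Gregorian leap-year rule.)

54

Multiples of 4 in [1862,2083]: 55.
Of those, multiples of 100: 2 (not leap unless ÷400).
Multiples of 400: 1.
Leap years = 55 − 2 + 1 = 54.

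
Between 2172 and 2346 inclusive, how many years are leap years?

42

Multiples of 4 in [2172,2346]: 44.
Of those, multiples of 100: 2 (not leap unless ÷400).
Multiples of 400: 0.
Leap years = 44 − 2 + 0 = 42.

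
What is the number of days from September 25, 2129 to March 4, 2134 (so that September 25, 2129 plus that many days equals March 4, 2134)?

1621

Sep 25, 2129 → Sep 25, 2130: 365 days.
Sep 25, 2130 → Sep 25, 2131: 365 days.
Sep 25, 2131 → Sep 25, 2132: 366 days (Feb 29, 2132 is in that span).
Sep 25, 2132 → Sep 25, 2133: 365 days.
Sep 25, 2133 → Oct 25, 2133: 30 days (September has 30).
Oct 25, 2133 → Nov 25, 2133: 31 days (October has 31).
Nov 25, 2133 → Dec 25, 2133: 30 days (November has 30).
Dec 25, 2133 → Jan 25, 2134: 31 days (December has 31).
Jan 25, 2134 → Feb 25, 2134: 31 days (January has 31).
Feb 25, 2134 → Mar 4, 2134: 7 days.
Total: 1621 days.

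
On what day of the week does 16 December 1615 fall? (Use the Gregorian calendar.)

Wednesday

Doomsday rule: the anchor day for the 1600s is Tuesday. For year 15: 15÷12 = 1 r 3, and 3÷4 = 0, so 1+3+0 = 4.
Tuesday + 4 ≡ Saturday — that's 1615's doomsday.
In December the doomsday date is Dec 12.
Dec 16 is 4 days after Dec 12; 4 mod 7 = 4, so Saturday + 4 = Wednesday.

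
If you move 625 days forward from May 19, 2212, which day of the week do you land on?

Thursday

First find the weekday of May 19, 2212. Doomsday rule: the anchor day for the 2200s is Friday. For year 12: 12÷12 = 1 r 0, and 0÷4 = 0, so 1+0+0 = 1.
Friday + 1 ≡ Saturday — that's 2212's doomsday.
In May the doomsday date is May 9.
May 19 is 10 days after May 9; 10 mod 7 = 3, so Saturday + 3 = Tuesday.
625 mod 7 = 2, so 625 days after a Tuesday is Tuesday + 2 = Thursday.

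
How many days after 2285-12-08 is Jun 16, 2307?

Dec 8, 2285 → Dec 8, 2286: 365 days.
Dec 8, 2286 → Dec 8, 2287: 365 days.
Dec 8, 2287 → Dec 8, 2288: 366 days (Feb 29, 2288 is in that span).
Dec 8, 2288 → Dec 8, 2289: 365 days.
Dec 8, 2289 → Dec 8, 2290: 365 days.
Dec 8, 2290 → Dec 8, 2291: 365 days.
Dec 8, 2291 → Dec 8, 2292: 366 days (Feb 29, 2292 is in that span).
Dec 8, 2292 → Dec 8, 2293: 365 days.
Dec 8, 2293 → Dec 8, 2294: 365 days.
Dec 8, 2294 → Dec 8, 2295: 365 days.
Dec 8, 2295 → Dec 8, 2296: 366 days (Feb 29, 2296 is in that span).
Dec 8, 2296 → Dec 8, 2297: 365 days.
Dec 8, 2297 → Dec 8, 2298: 365 days.
Dec 8, 2298 → Dec 8, 2299: 365 days.
Dec 8, 2299 → Dec 8, 2300: 365 days.
Dec 8, 2300 → Dec 8, 2301: 365 days.
Dec 8, 2301 → Dec 8, 2302: 365 days.
Dec 8, 2302 → Dec 8, 2303: 365 days.
Dec 8, 2303 → Dec 8, 2304: 366 days (Feb 29, 2304 is in that span).
Dec 8, 2304 → Dec 8, 2305: 365 days.
Dec 8, 2305 → Dec 8, 2306: 365 days.
Dec 8, 2306 → Jan 8, 2307: 31 days (December has 31).
Jan 8, 2307 → Feb 8, 2307: 31 days (January has 31).
Feb 8, 2307 → Mar 8, 2307: 28 days (February has 28).
Mar 8, 2307 → Apr 8, 2307: 31 days (March has 31).
Apr 8, 2307 → May 8, 2307: 30 days (April has 30).
May 8, 2307 → Jun 8, 2307: 31 days (May has 31).
Jun 8, 2307 → Jun 16, 2307: 8 days.
Total: 7859 days.

7859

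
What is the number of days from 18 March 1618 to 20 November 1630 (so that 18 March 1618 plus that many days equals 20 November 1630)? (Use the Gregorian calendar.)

4630

Mar 18, 1618 → Mar 18, 1619: 365 days.
Mar 18, 1619 → Mar 18, 1620: 366 days (Feb 29, 1620 is in that span).
Mar 18, 1620 → Mar 18, 1621: 365 days.
Mar 18, 1621 → Mar 18, 1622: 365 days.
Mar 18, 1622 → Mar 18, 1623: 365 days.
Mar 18, 1623 → Mar 18, 1624: 366 days (Feb 29, 1624 is in that span).
Mar 18, 1624 → Mar 18, 1625: 365 days.
Mar 18, 1625 → Mar 18, 1626: 365 days.
Mar 18, 1626 → Mar 18, 1627: 365 days.
Mar 18, 1627 → Mar 18, 1628: 366 days (Feb 29, 1628 is in that span).
Mar 18, 1628 → Mar 18, 1629: 365 days.
Mar 18, 1629 → Mar 18, 1630: 365 days.
Mar 18, 1630 → Apr 18, 1630: 31 days (March has 31).
Apr 18, 1630 → May 18, 1630: 30 days (April has 30).
May 18, 1630 → Jun 18, 1630: 31 days (May has 31).
Jun 18, 1630 → Jul 18, 1630: 30 days (June has 30).
Jul 18, 1630 → Aug 18, 1630: 31 days (July has 31).
Aug 18, 1630 → Sep 18, 1630: 31 days (August has 31).
Sep 18, 1630 → Oct 18, 1630: 30 days (September has 30).
Oct 18, 1630 → Nov 18, 1630: 31 days (October has 31).
Nov 18, 1630 → Nov 20, 1630: 2 days.
Total: 4630 days.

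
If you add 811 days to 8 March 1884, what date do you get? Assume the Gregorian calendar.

May 28, 1886

+365 (one year) → Mar 8, 1885 (446 left).
+365 (one year) → Mar 8, 1886 (81 left).
Mar has 31 days: +24 → Apr 1, 1886 (57 left).
Apr has 30 days: +30 → May 1, 1886 (27 left).
+27 → May 28, 1886.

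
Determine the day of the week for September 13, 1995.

Wednesday

Doomsday rule: the anchor day for the 1900s is Wednesday. For year 95: 95÷12 = 7 r 11, and 11÷4 = 2, so 7+11+2 = 20.
Wednesday + 20 ≡ Tuesday — that's 1995's doomsday.
In September the doomsday date is Sep 5.
Sep 13 is 8 days after Sep 5; 8 mod 7 = 1, so Tuesday + 1 = Wednesday.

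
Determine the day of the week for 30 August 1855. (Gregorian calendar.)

Thursday

Doomsday rule: the anchor day for the 1800s is Friday. For year 55: 55÷12 = 4 r 7, and 7÷4 = 1, so 4+7+1 = 12.
Friday + 12 ≡ Wednesday — that's 1855's doomsday.
In August the doomsday date is Aug 8.
Aug 30 is 22 days after Aug 8; 22 mod 7 = 1, so Wednesday + 1 = Thursday.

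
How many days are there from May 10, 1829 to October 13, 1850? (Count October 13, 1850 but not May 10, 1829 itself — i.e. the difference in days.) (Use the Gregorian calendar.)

May 10, 1829 → May 10, 1830: 365 days.
May 10, 1830 → May 10, 1831: 365 days.
May 10, 1831 → May 10, 1832: 366 days (Feb 29, 1832 is in that span).
May 10, 1832 → May 10, 1833: 365 days.
May 10, 1833 → May 10, 1834: 365 days.
May 10, 1834 → May 10, 1835: 365 days.
May 10, 1835 → May 10, 1836: 366 days (Feb 29, 1836 is in that span).
May 10, 1836 → May 10, 1837: 365 days.
May 10, 1837 → May 10, 1838: 365 days.
May 10, 1838 → May 10, 1839: 365 days.
May 10, 1839 → May 10, 1840: 366 days (Feb 29, 1840 is in that span).
May 10, 1840 → May 10, 1841: 365 days.
May 10, 1841 → May 10, 1842: 365 days.
May 10, 1842 → May 10, 1843: 365 days.
May 10, 1843 → May 10, 1844: 366 days (Feb 29, 1844 is in that span).
May 10, 1844 → May 10, 1845: 365 days.
May 10, 1845 → May 10, 1846: 365 days.
May 10, 1846 → May 10, 1847: 365 days.
May 10, 1847 → May 10, 1848: 366 days (Feb 29, 1848 is in that span).
May 10, 1848 → May 10, 1849: 365 days.
May 10, 1849 → May 10, 1850: 365 days.
May 10, 1850 → Jun 10, 1850: 31 days (May has 31).
Jun 10, 1850 → Jul 10, 1850: 30 days (June has 30).
Jul 10, 1850 → Aug 10, 1850: 31 days (July has 31).
Aug 10, 1850 → Sep 10, 1850: 31 days (August has 31).
Sep 10, 1850 → Oct 10, 1850: 30 days (September has 30).
Oct 10, 1850 → Oct 13, 1850: 3 days.
Total: 7826 days.

7826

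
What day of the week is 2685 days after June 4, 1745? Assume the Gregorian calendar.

First find the weekday of Jun 4, 1745. Doomsday rule: the anchor day for the 1700s is Sunday. For year 45: 45÷12 = 3 r 9, and 9÷4 = 2, so 3+9+2 = 14.
Sunday + 14 ≡ Sunday — that's 1745's doomsday.
In June the doomsday date is Jun 6.
Jun 4 is 2 days before Jun 6; 2 mod 7 = 2, so Sunday − 2 = Friday.
2685 mod 7 = 4, so 2685 days after a Friday is Friday + 4 = Tuesday.

Tuesday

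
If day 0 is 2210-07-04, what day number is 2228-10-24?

6687

Jul 4, 2210 → Jul 4, 2211: 365 days.
Jul 4, 2211 → Jul 4, 2212: 366 days (Feb 29, 2212 is in that span).
Jul 4, 2212 → Jul 4, 2213: 365 days.
Jul 4, 2213 → Jul 4, 2214: 365 days.
Jul 4, 2214 → Jul 4, 2215: 365 days.
Jul 4, 2215 → Jul 4, 2216: 366 days (Feb 29, 2216 is in that span).
Jul 4, 2216 → Jul 4, 2217: 365 days.
Jul 4, 2217 → Jul 4, 2218: 365 days.
Jul 4, 2218 → Jul 4, 2219: 365 days.
Jul 4, 2219 → Jul 4, 2220: 366 days (Feb 29, 2220 is in that span).
Jul 4, 2220 → Jul 4, 2221: 365 days.
Jul 4, 2221 → Jul 4, 2222: 365 days.
Jul 4, 2222 → Jul 4, 2223: 365 days.
Jul 4, 2223 → Jul 4, 2224: 366 days (Feb 29, 2224 is in that span).
Jul 4, 2224 → Jul 4, 2225: 365 days.
Jul 4, 2225 → Jul 4, 2226: 365 days.
Jul 4, 2226 → Jul 4, 2227: 365 days.
Jul 4, 2227 → Jul 4, 2228: 366 days (Feb 29, 2228 is in that span).
Jul 4, 2228 → Aug 4, 2228: 31 days (July has 31).
Aug 4, 2228 → Sep 4, 2228: 31 days (August has 31).
Sep 4, 2228 → Oct 4, 2228: 30 days (September has 30).
Oct 4, 2228 → Oct 24, 2228: 20 days.
Total: 6687 days.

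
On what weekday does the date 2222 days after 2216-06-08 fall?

Tuesday

Jun 8, 2216 is a Saturday.
2222 mod 7 = 3, so 2222 days after a Saturday is Saturday + 3 = Tuesday.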